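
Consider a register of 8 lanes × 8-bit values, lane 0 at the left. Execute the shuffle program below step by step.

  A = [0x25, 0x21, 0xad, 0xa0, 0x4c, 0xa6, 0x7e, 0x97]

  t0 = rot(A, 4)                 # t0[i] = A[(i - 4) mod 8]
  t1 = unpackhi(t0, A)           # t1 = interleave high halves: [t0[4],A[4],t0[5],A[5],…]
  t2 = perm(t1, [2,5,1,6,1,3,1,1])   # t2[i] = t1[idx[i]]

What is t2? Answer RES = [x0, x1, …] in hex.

→ t0 |4c|a6|7e|97|25|21|ad|a0|
→ t1 |25|4c|21|a6|ad|7e|a0|97|
→ t2 |21|7e|4c|a0|4c|a6|4c|4c|

RES = [ 0x21  0x7e  0x4c  0xa0  0x4c  0xa6  0x4c  0x4c ]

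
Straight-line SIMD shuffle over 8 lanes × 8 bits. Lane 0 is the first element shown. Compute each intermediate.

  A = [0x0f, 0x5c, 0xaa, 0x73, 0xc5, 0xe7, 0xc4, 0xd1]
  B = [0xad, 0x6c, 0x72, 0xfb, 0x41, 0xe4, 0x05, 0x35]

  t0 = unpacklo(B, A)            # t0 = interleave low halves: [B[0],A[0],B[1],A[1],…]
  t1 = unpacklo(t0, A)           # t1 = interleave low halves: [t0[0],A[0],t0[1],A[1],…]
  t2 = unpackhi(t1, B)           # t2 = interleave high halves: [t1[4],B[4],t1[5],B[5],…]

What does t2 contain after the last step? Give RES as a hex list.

  t0: ad 0f 6c 5c 72 aa fb 73
  t1: ad 0f 0f 5c 6c aa 5c 73
  t2: 6c 41 aa e4 5c 05 73 35

RES = [ 0x6c  0x41  0xaa  0xe4  0x5c  0x05  0x73  0x35 ]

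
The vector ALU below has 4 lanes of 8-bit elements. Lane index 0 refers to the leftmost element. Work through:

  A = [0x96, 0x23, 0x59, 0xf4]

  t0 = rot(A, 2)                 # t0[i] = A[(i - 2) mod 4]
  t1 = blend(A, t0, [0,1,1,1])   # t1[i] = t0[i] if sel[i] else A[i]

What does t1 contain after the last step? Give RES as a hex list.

→ t0 |59|f4|96|23|
→ t1 |96|f4|96|23|

RES = [ 0x96  0xf4  0x96  0x23 ]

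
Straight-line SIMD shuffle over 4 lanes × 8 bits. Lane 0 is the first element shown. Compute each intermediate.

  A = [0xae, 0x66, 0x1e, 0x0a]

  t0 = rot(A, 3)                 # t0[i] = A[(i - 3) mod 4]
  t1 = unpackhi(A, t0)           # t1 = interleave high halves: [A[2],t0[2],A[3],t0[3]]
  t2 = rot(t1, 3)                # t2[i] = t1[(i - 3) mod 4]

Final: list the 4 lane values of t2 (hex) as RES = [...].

RES = [ 0x0a  0x0a  0xae  0x1e ]

t0 = [0x66, 0x1e, 0x0a, 0xae]
t1 = [0x1e, 0x0a, 0x0a, 0xae]
t2 = [0x0a, 0x0a, 0xae, 0x1e]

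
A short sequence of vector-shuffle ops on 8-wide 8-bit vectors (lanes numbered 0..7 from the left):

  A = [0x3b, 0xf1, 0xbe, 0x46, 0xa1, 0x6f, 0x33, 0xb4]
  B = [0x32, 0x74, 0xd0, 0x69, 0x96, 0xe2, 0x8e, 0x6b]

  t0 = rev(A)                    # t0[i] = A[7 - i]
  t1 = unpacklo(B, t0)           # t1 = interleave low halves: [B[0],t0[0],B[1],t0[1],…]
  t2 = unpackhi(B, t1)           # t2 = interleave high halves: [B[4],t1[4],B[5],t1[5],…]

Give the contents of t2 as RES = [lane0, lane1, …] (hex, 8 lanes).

  t0: b4 33 6f a1 46 be f1 3b
  t1: 32 b4 74 33 d0 6f 69 a1
  t2: 96 d0 e2 6f 8e 69 6b a1

RES = [ 0x96  0xd0  0xe2  0x6f  0x8e  0x69  0x6b  0xa1 ]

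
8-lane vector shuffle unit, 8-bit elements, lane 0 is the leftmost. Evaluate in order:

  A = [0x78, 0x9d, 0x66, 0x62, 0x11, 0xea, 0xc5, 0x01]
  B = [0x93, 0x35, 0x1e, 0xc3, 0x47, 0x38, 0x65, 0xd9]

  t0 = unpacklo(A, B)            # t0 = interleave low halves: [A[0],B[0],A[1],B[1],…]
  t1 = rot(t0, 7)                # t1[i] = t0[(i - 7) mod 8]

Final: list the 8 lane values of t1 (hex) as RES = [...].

RES = [0x93, 0x9d, 0x35, 0x66, 0x1e, 0x62, 0xc3, 0x78]

  t0: 78 93 9d 35 66 1e 62 c3
  t1: 93 9d 35 66 1e 62 c3 78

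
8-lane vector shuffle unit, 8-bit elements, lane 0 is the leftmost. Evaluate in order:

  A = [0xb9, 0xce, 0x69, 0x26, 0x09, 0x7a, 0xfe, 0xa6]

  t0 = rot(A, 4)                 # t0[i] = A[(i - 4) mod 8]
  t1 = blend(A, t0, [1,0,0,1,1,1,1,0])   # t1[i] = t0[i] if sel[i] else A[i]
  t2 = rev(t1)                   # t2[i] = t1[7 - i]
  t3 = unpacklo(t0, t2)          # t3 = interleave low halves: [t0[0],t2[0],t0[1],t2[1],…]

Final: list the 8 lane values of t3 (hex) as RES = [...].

RES = [ 0x09  0xa6  0x7a  0x69  0xfe  0xce  0xa6  0xb9 ]

t0 = [0x09, 0x7a, 0xfe, 0xa6, 0xb9, 0xce, 0x69, 0x26]
t1 = [0x09, 0xce, 0x69, 0xa6, 0xb9, 0xce, 0x69, 0xa6]
t2 = [0xa6, 0x69, 0xce, 0xb9, 0xa6, 0x69, 0xce, 0x09]
t3 = [0x09, 0xa6, 0x7a, 0x69, 0xfe, 0xce, 0xa6, 0xb9]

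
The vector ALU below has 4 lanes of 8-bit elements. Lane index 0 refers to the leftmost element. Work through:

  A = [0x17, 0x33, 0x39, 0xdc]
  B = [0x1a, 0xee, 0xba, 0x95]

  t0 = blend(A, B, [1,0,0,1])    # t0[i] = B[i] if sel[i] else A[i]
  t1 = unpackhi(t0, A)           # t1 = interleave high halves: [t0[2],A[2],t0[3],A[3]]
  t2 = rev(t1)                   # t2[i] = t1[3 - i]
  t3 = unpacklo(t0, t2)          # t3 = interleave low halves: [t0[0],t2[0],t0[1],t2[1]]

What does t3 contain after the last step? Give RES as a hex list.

RES = [ 0x1a  0xdc  0x33  0x95 ]

  t0: 1a 33 39 95
  t1: 39 39 95 dc
  t2: dc 95 39 39
  t3: 1a dc 33 95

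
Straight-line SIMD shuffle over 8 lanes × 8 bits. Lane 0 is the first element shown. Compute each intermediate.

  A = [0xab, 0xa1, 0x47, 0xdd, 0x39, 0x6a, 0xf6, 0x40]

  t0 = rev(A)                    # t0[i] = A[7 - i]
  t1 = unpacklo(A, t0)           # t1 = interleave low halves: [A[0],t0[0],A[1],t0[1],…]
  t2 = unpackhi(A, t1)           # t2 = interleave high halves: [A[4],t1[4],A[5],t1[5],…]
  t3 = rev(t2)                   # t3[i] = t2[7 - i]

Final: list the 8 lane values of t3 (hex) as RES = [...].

RES = [ 0x39  0x40  0xdd  0xf6  0x6a  0x6a  0x47  0x39 ]

t0 = [0x40, 0xf6, 0x6a, 0x39, 0xdd, 0x47, 0xa1, 0xab]
t1 = [0xab, 0x40, 0xa1, 0xf6, 0x47, 0x6a, 0xdd, 0x39]
t2 = [0x39, 0x47, 0x6a, 0x6a, 0xf6, 0xdd, 0x40, 0x39]
t3 = [0x39, 0x40, 0xdd, 0xf6, 0x6a, 0x6a, 0x47, 0x39]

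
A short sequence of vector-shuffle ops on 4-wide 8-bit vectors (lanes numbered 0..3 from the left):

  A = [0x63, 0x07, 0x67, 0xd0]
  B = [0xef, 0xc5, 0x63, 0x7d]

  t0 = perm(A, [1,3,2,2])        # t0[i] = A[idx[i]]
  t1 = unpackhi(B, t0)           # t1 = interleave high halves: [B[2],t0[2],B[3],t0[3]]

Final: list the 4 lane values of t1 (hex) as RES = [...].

RES = [ 0x63  0x67  0x7d  0x67 ]

  t0: 07 d0 67 67
  t1: 63 67 7d 67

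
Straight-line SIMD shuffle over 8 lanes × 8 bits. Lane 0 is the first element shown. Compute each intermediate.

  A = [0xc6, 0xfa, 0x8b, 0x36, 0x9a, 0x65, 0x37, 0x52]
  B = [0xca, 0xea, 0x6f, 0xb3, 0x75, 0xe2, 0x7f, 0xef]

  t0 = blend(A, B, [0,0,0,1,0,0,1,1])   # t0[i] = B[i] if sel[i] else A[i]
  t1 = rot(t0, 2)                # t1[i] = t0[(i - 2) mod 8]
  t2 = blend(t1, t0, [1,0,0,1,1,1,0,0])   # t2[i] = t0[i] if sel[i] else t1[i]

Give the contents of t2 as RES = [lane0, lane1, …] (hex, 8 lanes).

RES = [ 0xc6  0xef  0xc6  0xb3  0x9a  0x65  0x9a  0x65 ]

t0 = [0xc6, 0xfa, 0x8b, 0xb3, 0x9a, 0x65, 0x7f, 0xef]
t1 = [0x7f, 0xef, 0xc6, 0xfa, 0x8b, 0xb3, 0x9a, 0x65]
t2 = [0xc6, 0xef, 0xc6, 0xb3, 0x9a, 0x65, 0x9a, 0x65]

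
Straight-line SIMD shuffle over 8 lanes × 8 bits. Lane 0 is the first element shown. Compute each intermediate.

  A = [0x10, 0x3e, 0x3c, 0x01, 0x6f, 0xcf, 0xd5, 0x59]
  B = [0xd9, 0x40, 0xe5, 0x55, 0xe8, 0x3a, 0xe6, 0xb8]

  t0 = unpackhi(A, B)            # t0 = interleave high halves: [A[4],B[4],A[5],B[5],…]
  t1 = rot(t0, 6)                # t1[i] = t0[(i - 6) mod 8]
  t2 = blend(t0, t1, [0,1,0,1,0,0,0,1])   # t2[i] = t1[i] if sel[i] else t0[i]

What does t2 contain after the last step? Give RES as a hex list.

RES = [ 0x6f  0x3a  0xcf  0xe6  0xd5  0xe6  0x59  0xe8 ]

  t0: 6f e8 cf 3a d5 e6 59 b8
  t1: cf 3a d5 e6 59 b8 6f e8
  t2: 6f 3a cf e6 d5 e6 59 e8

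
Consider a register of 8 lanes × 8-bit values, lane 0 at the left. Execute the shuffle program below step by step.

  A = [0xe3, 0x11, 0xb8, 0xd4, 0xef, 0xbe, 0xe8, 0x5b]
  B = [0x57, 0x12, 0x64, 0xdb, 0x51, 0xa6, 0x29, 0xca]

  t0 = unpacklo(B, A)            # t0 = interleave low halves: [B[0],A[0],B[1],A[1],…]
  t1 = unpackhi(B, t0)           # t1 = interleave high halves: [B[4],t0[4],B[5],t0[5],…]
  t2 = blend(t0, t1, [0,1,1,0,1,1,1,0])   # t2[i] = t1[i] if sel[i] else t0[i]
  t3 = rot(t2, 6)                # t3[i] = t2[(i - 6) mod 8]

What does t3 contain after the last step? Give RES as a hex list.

t0 = [0x57, 0xe3, 0x12, 0x11, 0x64, 0xb8, 0xdb, 0xd4]
t1 = [0x51, 0x64, 0xa6, 0xb8, 0x29, 0xdb, 0xca, 0xd4]
t2 = [0x57, 0x64, 0xa6, 0x11, 0x29, 0xdb, 0xca, 0xd4]
t3 = [0xa6, 0x11, 0x29, 0xdb, 0xca, 0xd4, 0x57, 0x64]

RES = [ 0xa6  0x11  0x29  0xdb  0xca  0xd4  0x57  0x64 ]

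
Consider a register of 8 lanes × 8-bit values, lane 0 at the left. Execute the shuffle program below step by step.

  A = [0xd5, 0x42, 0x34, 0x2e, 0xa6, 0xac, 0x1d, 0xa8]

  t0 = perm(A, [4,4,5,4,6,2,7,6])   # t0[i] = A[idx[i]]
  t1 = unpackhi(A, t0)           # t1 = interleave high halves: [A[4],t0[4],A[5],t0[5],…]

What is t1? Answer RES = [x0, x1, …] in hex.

RES = [0xa6, 0x1d, 0xac, 0x34, 0x1d, 0xa8, 0xa8, 0x1d]

→ t0 |a6|a6|ac|a6|1d|34|a8|1d|
→ t1 |a6|1d|ac|34|1d|a8|a8|1d|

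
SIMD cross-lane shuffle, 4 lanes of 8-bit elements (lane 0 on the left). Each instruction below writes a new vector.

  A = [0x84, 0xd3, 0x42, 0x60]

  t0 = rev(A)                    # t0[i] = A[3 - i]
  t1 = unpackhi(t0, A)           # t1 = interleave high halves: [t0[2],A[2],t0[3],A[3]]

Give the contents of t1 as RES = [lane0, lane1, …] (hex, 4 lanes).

RES = [0xd3, 0x42, 0x84, 0x60]

t0 = [0x60, 0x42, 0xd3, 0x84]
t1 = [0xd3, 0x42, 0x84, 0x60]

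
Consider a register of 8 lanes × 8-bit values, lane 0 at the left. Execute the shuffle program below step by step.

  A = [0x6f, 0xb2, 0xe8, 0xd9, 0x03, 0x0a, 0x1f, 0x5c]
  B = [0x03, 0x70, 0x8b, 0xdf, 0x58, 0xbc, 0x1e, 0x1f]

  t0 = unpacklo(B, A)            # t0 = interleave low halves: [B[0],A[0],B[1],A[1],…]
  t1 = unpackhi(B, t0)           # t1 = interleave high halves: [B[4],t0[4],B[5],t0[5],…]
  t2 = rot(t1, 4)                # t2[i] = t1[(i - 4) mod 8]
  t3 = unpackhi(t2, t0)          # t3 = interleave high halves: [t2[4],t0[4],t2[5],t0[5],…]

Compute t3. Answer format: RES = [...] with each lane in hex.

RES = [0x58, 0x8b, 0x8b, 0xe8, 0xbc, 0xdf, 0xe8, 0xd9]

  t0: 03 6f 70 b2 8b e8 df d9
  t1: 58 8b bc e8 1e df 1f d9
  t2: 1e df 1f d9 58 8b bc e8
  t3: 58 8b 8b e8 bc df e8 d9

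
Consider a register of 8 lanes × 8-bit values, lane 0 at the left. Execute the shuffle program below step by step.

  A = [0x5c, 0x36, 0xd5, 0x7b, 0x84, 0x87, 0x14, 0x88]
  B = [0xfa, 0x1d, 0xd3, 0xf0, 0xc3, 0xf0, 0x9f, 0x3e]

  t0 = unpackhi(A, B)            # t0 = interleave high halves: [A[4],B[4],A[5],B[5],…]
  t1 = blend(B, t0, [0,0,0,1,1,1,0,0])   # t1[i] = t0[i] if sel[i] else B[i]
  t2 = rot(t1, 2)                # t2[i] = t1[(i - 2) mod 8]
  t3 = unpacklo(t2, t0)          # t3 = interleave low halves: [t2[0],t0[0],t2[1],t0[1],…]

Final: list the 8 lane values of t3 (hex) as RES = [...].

t0 = [0x84, 0xc3, 0x87, 0xf0, 0x14, 0x9f, 0x88, 0x3e]
t1 = [0xfa, 0x1d, 0xd3, 0xf0, 0x14, 0x9f, 0x9f, 0x3e]
t2 = [0x9f, 0x3e, 0xfa, 0x1d, 0xd3, 0xf0, 0x14, 0x9f]
t3 = [0x9f, 0x84, 0x3e, 0xc3, 0xfa, 0x87, 0x1d, 0xf0]

RES = [0x9f, 0x84, 0x3e, 0xc3, 0xfa, 0x87, 0x1d, 0xf0]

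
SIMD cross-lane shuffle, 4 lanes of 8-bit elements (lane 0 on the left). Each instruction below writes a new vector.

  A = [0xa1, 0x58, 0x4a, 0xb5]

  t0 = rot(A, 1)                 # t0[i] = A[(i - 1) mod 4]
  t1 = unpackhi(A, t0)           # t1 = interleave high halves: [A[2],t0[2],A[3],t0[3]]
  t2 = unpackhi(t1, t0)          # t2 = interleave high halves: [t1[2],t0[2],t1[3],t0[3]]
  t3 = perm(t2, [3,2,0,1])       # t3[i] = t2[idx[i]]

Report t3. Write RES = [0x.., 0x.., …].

RES = [0x4a, 0x4a, 0xb5, 0x58]

t0 = [0xb5, 0xa1, 0x58, 0x4a]
t1 = [0x4a, 0x58, 0xb5, 0x4a]
t2 = [0xb5, 0x58, 0x4a, 0x4a]
t3 = [0x4a, 0x4a, 0xb5, 0x58]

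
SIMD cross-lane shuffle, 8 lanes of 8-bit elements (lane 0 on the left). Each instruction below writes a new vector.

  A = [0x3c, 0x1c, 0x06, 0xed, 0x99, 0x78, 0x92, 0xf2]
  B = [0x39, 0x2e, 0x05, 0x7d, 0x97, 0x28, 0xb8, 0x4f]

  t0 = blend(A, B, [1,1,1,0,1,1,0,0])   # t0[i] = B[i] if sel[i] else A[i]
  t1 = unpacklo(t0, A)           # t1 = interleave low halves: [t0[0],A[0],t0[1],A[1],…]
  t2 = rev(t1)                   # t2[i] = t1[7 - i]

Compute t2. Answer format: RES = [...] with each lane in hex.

→ t0 |39|2e|05|ed|97|28|92|f2|
→ t1 |39|3c|2e|1c|05|06|ed|ed|
→ t2 |ed|ed|06|05|1c|2e|3c|39|

RES = [ 0xed  0xed  0x06  0x05  0x1c  0x2e  0x3c  0x39 ]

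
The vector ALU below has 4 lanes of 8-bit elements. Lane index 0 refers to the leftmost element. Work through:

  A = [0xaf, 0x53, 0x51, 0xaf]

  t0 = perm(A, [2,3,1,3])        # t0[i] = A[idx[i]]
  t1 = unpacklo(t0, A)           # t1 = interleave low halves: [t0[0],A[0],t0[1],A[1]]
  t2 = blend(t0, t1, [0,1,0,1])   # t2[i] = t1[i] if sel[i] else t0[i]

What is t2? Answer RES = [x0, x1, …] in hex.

RES = [ 0x51  0xaf  0x53  0x53 ]

  t0: 51 af 53 af
  t1: 51 af af 53
  t2: 51 af 53 53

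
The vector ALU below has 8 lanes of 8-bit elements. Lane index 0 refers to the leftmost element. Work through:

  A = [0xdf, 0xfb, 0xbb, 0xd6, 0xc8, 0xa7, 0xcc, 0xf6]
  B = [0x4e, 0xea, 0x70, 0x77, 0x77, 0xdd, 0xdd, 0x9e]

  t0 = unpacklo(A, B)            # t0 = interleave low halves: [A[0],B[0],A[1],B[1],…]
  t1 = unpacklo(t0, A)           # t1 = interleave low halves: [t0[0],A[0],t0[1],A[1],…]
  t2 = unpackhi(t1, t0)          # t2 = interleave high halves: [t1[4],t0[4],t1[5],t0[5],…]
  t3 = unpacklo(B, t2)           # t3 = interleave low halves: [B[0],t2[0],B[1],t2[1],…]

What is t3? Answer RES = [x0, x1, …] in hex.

→ t0 |df|4e|fb|ea|bb|70|d6|77|
→ t1 |df|df|4e|fb|fb|bb|ea|d6|
→ t2 |fb|bb|bb|70|ea|d6|d6|77|
→ t3 |4e|fb|ea|bb|70|bb|77|70|

RES = [ 0x4e  0xfb  0xea  0xbb  0x70  0xbb  0x77  0x70 ]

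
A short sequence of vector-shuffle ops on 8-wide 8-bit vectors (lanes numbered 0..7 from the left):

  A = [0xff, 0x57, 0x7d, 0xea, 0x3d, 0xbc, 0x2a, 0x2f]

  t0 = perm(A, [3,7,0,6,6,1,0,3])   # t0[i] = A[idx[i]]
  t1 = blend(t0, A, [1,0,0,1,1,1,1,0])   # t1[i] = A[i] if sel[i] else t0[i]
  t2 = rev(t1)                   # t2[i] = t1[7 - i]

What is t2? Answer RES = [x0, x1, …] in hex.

RES = [0xea, 0x2a, 0xbc, 0x3d, 0xea, 0xff, 0x2f, 0xff]

t0 = [0xea, 0x2f, 0xff, 0x2a, 0x2a, 0x57, 0xff, 0xea]
t1 = [0xff, 0x2f, 0xff, 0xea, 0x3d, 0xbc, 0x2a, 0xea]
t2 = [0xea, 0x2a, 0xbc, 0x3d, 0xea, 0xff, 0x2f, 0xff]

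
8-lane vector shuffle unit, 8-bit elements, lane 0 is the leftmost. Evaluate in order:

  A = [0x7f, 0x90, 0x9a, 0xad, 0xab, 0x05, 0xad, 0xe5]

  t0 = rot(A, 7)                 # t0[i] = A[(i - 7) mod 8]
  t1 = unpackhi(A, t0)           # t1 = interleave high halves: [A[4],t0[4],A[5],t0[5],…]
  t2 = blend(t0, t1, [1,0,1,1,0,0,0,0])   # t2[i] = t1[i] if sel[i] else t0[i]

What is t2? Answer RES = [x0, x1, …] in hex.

→ t0 |90|9a|ad|ab|05|ad|e5|7f|
→ t1 |ab|05|05|ad|ad|e5|e5|7f|
→ t2 |ab|9a|05|ad|05|ad|e5|7f|

RES = [0xab, 0x9a, 0x05, 0xad, 0x05, 0xad, 0xe5, 0x7f]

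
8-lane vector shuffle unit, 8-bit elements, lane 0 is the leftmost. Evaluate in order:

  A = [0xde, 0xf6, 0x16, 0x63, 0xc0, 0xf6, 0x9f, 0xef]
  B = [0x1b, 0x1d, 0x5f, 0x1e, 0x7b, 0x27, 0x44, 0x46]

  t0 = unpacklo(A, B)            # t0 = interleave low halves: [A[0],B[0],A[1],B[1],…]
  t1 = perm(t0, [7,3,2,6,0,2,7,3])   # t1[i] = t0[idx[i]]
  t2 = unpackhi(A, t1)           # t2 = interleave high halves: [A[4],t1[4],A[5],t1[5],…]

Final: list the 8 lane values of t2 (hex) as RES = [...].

t0 = [0xde, 0x1b, 0xf6, 0x1d, 0x16, 0x5f, 0x63, 0x1e]
t1 = [0x1e, 0x1d, 0xf6, 0x63, 0xde, 0xf6, 0x1e, 0x1d]
t2 = [0xc0, 0xde, 0xf6, 0xf6, 0x9f, 0x1e, 0xef, 0x1d]

RES = [ 0xc0  0xde  0xf6  0xf6  0x9f  0x1e  0xef  0x1d ]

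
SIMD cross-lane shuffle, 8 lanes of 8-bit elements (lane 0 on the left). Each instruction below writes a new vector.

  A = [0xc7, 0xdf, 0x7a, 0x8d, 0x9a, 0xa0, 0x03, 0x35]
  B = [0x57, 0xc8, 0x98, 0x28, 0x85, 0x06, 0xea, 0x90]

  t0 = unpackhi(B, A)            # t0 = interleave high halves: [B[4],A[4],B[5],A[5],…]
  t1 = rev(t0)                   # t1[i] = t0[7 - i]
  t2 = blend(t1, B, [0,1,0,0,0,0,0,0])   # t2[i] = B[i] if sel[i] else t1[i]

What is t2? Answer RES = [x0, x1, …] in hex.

→ t0 |85|9a|06|a0|ea|03|90|35|
→ t1 |35|90|03|ea|a0|06|9a|85|
→ t2 |35|c8|03|ea|a0|06|9a|85|

RES = [0x35, 0xc8, 0x03, 0xea, 0xa0, 0x06, 0x9a, 0x85]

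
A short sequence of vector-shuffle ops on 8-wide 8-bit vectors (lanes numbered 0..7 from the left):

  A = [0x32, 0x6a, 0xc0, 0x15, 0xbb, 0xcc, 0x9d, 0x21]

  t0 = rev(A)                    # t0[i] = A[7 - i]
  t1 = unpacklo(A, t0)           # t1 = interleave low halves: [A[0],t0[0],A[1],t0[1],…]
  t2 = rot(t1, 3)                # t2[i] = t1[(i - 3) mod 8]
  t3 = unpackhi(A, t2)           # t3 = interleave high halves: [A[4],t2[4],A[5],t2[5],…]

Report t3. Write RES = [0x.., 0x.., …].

  t0: 21 9d cc bb 15 c0 6a 32
  t1: 32 21 6a 9d c0 cc 15 bb
  t2: cc 15 bb 32 21 6a 9d c0
  t3: bb 21 cc 6a 9d 9d 21 c0

RES = [ 0xbb  0x21  0xcc  0x6a  0x9d  0x9d  0x21  0xc0 ]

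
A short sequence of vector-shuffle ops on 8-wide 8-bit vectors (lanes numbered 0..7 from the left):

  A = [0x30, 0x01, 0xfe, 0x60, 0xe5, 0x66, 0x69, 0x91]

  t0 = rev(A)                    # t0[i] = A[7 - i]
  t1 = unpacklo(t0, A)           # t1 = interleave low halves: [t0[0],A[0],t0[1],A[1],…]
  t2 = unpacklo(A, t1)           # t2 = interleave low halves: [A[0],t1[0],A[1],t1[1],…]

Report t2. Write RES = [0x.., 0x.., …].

t0 = [0x91, 0x69, 0x66, 0xe5, 0x60, 0xfe, 0x01, 0x30]
t1 = [0x91, 0x30, 0x69, 0x01, 0x66, 0xfe, 0xe5, 0x60]
t2 = [0x30, 0x91, 0x01, 0x30, 0xfe, 0x69, 0x60, 0x01]

RES = [ 0x30  0x91  0x01  0x30  0xfe  0x69  0x60  0x01 ]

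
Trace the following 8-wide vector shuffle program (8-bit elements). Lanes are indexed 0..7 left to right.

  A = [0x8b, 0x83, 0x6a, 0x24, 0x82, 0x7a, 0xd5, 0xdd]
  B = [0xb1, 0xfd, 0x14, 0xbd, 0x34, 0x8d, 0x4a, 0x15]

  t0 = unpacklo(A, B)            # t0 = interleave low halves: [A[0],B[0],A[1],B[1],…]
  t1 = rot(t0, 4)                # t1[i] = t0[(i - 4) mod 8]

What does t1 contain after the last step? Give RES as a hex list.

  t0: 8b b1 83 fd 6a 14 24 bd
  t1: 6a 14 24 bd 8b b1 83 fd

RES = [ 0x6a  0x14  0x24  0xbd  0x8b  0xb1  0x83  0xfd ]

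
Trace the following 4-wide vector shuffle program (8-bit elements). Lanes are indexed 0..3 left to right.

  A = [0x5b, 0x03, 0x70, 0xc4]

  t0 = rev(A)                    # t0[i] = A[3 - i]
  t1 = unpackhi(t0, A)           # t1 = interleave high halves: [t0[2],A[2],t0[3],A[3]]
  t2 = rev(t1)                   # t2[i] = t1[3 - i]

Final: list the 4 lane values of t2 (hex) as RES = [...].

  t0: c4 70 03 5b
  t1: 03 70 5b c4
  t2: c4 5b 70 03

RES = [ 0xc4  0x5b  0x70  0x03 ]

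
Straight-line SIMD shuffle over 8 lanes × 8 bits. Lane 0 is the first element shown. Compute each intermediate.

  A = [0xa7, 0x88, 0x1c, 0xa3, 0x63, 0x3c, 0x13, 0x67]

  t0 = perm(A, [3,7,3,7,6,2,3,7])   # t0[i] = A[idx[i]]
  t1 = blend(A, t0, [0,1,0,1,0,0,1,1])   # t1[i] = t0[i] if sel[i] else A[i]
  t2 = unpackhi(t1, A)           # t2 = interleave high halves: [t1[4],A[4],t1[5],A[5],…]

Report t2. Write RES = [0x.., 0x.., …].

t0 = [0xa3, 0x67, 0xa3, 0x67, 0x13, 0x1c, 0xa3, 0x67]
t1 = [0xa7, 0x67, 0x1c, 0x67, 0x63, 0x3c, 0xa3, 0x67]
t2 = [0x63, 0x63, 0x3c, 0x3c, 0xa3, 0x13, 0x67, 0x67]

RES = [ 0x63  0x63  0x3c  0x3c  0xa3  0x13  0x67  0x67 ]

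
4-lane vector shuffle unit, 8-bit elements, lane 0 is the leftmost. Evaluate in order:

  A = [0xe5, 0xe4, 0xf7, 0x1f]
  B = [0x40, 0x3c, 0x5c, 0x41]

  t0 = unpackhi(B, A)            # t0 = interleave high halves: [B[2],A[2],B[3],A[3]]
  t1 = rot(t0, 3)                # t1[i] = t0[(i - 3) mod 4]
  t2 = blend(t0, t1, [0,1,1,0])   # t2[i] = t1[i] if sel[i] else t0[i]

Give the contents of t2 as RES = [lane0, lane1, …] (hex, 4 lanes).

t0 = [0x5c, 0xf7, 0x41, 0x1f]
t1 = [0xf7, 0x41, 0x1f, 0x5c]
t2 = [0x5c, 0x41, 0x1f, 0x1f]

RES = [0x5c, 0x41, 0x1f, 0x1f]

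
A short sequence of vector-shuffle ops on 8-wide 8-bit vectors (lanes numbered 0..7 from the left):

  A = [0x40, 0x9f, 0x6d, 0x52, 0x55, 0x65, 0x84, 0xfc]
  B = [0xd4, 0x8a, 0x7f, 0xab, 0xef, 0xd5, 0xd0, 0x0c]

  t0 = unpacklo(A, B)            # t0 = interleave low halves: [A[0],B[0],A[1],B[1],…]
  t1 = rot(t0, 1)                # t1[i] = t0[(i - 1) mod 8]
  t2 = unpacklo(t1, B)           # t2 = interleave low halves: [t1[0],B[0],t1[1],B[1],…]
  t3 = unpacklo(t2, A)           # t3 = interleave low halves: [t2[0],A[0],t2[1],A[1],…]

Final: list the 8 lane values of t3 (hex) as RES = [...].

RES = [ 0xab  0x40  0xd4  0x9f  0x40  0x6d  0x8a  0x52 ]

t0 = [0x40, 0xd4, 0x9f, 0x8a, 0x6d, 0x7f, 0x52, 0xab]
t1 = [0xab, 0x40, 0xd4, 0x9f, 0x8a, 0x6d, 0x7f, 0x52]
t2 = [0xab, 0xd4, 0x40, 0x8a, 0xd4, 0x7f, 0x9f, 0xab]
t3 = [0xab, 0x40, 0xd4, 0x9f, 0x40, 0x6d, 0x8a, 0x52]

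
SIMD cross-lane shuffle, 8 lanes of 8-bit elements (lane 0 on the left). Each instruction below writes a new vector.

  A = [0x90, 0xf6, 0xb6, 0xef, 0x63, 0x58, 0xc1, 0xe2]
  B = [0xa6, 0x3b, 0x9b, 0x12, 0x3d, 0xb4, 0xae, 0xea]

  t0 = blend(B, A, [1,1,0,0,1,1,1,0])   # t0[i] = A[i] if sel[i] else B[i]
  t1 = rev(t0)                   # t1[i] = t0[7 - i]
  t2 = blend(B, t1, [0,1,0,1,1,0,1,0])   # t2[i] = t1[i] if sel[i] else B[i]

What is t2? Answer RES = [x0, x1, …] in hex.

→ t0 |90|f6|9b|12|63|58|c1|ea|
→ t1 |ea|c1|58|63|12|9b|f6|90|
→ t2 |a6|c1|9b|63|12|b4|f6|ea|

RES = [0xa6, 0xc1, 0x9b, 0x63, 0x12, 0xb4, 0xf6, 0xea]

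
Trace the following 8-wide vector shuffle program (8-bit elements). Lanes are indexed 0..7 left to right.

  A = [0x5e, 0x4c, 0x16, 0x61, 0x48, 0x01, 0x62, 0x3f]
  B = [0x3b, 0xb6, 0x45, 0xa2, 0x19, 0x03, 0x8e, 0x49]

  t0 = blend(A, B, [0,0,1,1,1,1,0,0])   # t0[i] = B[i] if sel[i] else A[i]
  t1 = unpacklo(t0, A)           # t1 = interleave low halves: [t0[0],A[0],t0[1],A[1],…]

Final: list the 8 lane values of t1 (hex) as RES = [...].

RES = [ 0x5e  0x5e  0x4c  0x4c  0x45  0x16  0xa2  0x61 ]

t0 = [0x5e, 0x4c, 0x45, 0xa2, 0x19, 0x03, 0x62, 0x3f]
t1 = [0x5e, 0x5e, 0x4c, 0x4c, 0x45, 0x16, 0xa2, 0x61]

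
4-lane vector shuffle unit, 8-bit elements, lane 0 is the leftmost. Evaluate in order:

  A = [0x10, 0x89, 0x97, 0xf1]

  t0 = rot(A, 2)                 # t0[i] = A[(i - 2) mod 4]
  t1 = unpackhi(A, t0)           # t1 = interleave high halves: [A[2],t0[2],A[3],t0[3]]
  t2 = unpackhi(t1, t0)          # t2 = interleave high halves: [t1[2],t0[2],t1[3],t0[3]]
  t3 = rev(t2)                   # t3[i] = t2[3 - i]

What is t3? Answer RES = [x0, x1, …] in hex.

t0 = [0x97, 0xf1, 0x10, 0x89]
t1 = [0x97, 0x10, 0xf1, 0x89]
t2 = [0xf1, 0x10, 0x89, 0x89]
t3 = [0x89, 0x89, 0x10, 0xf1]

RES = [ 0x89  0x89  0x10  0xf1 ]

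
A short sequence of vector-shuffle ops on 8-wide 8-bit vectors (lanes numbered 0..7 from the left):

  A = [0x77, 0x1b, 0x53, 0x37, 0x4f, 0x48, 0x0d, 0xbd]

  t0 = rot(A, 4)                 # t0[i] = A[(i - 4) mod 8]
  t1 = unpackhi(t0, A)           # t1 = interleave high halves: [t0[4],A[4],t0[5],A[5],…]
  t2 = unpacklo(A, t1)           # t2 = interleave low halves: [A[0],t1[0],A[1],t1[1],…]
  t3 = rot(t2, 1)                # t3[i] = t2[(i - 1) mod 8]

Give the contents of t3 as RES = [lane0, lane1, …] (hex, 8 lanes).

t0 = [0x4f, 0x48, 0x0d, 0xbd, 0x77, 0x1b, 0x53, 0x37]
t1 = [0x77, 0x4f, 0x1b, 0x48, 0x53, 0x0d, 0x37, 0xbd]
t2 = [0x77, 0x77, 0x1b, 0x4f, 0x53, 0x1b, 0x37, 0x48]
t3 = [0x48, 0x77, 0x77, 0x1b, 0x4f, 0x53, 0x1b, 0x37]

RES = [0x48, 0x77, 0x77, 0x1b, 0x4f, 0x53, 0x1b, 0x37]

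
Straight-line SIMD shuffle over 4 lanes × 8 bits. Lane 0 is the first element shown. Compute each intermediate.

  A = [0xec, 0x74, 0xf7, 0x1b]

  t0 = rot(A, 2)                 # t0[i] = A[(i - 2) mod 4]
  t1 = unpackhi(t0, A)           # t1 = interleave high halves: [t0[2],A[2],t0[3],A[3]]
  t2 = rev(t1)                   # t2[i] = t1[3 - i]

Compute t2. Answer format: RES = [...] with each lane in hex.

t0 = [0xf7, 0x1b, 0xec, 0x74]
t1 = [0xec, 0xf7, 0x74, 0x1b]
t2 = [0x1b, 0x74, 0xf7, 0xec]

RES = [ 0x1b  0x74  0xf7  0xec ]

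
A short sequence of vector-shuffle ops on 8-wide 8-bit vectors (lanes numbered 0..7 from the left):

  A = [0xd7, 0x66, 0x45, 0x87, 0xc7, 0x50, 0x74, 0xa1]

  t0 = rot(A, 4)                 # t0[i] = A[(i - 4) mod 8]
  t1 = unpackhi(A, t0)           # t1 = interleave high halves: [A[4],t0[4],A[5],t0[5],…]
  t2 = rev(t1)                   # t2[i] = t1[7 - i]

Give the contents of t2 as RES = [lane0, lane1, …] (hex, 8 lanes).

  t0: c7 50 74 a1 d7 66 45 87
  t1: c7 d7 50 66 74 45 a1 87
  t2: 87 a1 45 74 66 50 d7 c7

RES = [0x87, 0xa1, 0x45, 0x74, 0x66, 0x50, 0xd7, 0xc7]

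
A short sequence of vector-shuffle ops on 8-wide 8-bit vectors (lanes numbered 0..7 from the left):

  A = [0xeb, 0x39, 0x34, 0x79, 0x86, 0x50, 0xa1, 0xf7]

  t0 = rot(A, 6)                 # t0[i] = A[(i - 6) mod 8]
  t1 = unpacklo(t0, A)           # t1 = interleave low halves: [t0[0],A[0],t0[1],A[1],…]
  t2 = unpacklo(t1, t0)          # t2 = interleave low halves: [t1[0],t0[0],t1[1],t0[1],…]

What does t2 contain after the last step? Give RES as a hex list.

→ t0 |34|79|86|50|a1|f7|eb|39|
→ t1 |34|eb|79|39|86|34|50|79|
→ t2 |34|34|eb|79|79|86|39|50|

RES = [ 0x34  0x34  0xeb  0x79  0x79  0x86  0x39  0x50 ]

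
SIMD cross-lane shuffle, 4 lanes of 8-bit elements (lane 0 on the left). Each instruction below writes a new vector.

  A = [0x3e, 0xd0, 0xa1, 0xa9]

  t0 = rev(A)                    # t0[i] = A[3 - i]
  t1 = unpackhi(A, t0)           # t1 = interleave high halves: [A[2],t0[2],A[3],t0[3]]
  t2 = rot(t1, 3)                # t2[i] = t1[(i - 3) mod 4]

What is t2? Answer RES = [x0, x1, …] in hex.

t0 = [0xa9, 0xa1, 0xd0, 0x3e]
t1 = [0xa1, 0xd0, 0xa9, 0x3e]
t2 = [0xd0, 0xa9, 0x3e, 0xa1]

RES = [ 0xd0  0xa9  0x3e  0xa1 ]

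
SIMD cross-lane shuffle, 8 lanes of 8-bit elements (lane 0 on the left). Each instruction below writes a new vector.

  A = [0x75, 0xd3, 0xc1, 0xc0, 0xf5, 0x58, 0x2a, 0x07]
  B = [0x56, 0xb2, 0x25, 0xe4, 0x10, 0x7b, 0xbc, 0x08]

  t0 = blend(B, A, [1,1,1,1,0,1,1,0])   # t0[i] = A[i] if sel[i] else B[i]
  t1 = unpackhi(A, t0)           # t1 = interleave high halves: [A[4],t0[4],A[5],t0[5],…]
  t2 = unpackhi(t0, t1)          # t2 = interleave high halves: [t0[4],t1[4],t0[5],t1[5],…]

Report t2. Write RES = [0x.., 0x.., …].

RES = [0x10, 0x2a, 0x58, 0x2a, 0x2a, 0x07, 0x08, 0x08]

  t0: 75 d3 c1 c0 10 58 2a 08
  t1: f5 10 58 58 2a 2a 07 08
  t2: 10 2a 58 2a 2a 07 08 08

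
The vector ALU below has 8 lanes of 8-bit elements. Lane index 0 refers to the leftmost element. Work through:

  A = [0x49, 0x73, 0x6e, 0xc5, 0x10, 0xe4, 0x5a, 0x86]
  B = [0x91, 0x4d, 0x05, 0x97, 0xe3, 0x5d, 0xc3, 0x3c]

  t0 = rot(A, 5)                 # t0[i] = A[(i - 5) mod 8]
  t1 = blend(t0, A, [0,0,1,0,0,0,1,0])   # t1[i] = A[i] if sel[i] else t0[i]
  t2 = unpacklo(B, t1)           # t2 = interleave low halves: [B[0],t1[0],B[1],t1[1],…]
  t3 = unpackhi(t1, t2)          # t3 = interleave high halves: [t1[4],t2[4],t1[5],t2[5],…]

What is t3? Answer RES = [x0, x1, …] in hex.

→ t0 |c5|10|e4|5a|86|49|73|6e|
→ t1 |c5|10|6e|5a|86|49|5a|6e|
→ t2 |91|c5|4d|10|05|6e|97|5a|
→ t3 |86|05|49|6e|5a|97|6e|5a|

RES = [0x86, 0x05, 0x49, 0x6e, 0x5a, 0x97, 0x6e, 0x5a]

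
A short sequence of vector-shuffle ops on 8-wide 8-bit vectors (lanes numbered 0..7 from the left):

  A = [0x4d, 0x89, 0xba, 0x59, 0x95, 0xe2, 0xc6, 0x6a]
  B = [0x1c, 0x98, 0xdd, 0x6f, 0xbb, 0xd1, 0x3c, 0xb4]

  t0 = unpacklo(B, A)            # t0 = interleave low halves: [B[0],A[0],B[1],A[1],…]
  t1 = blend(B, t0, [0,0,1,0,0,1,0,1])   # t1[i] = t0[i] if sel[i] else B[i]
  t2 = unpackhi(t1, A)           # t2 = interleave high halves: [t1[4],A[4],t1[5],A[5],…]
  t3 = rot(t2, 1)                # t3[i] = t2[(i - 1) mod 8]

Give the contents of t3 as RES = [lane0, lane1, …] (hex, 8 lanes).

RES = [0x6a, 0xbb, 0x95, 0xba, 0xe2, 0x3c, 0xc6, 0x59]

  t0: 1c 4d 98 89 dd ba 6f 59
  t1: 1c 98 98 6f bb ba 3c 59
  t2: bb 95 ba e2 3c c6 59 6a
  t3: 6a bb 95 ba e2 3c c6 59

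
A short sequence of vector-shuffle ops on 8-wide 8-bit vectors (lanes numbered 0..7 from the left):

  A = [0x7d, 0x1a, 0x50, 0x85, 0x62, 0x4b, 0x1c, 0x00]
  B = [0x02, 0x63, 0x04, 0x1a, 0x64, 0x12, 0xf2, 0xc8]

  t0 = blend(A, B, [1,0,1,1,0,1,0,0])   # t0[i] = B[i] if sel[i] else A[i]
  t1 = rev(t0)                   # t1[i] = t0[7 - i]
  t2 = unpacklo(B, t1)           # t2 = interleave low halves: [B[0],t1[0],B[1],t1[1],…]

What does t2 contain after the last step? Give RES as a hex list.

→ t0 |02|1a|04|1a|62|12|1c|00|
→ t1 |00|1c|12|62|1a|04|1a|02|
→ t2 |02|00|63|1c|04|12|1a|62|

RES = [ 0x02  0x00  0x63  0x1c  0x04  0x12  0x1a  0x62 ]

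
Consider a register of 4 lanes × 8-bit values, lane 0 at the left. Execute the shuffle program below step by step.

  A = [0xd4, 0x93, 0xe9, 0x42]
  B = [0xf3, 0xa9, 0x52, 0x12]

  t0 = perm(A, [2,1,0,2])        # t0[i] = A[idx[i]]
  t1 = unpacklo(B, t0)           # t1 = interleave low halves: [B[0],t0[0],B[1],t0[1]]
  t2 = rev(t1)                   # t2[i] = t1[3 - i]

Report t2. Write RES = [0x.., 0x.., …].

  t0: e9 93 d4 e9
  t1: f3 e9 a9 93
  t2: 93 a9 e9 f3

RES = [ 0x93  0xa9  0xe9  0xf3 ]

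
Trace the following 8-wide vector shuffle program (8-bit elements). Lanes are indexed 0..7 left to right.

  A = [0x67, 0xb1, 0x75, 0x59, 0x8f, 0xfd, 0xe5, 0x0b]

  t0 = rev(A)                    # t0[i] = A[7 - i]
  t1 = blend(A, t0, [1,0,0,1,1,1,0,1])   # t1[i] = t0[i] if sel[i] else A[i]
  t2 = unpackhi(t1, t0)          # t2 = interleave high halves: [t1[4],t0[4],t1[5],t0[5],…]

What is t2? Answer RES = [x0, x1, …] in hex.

  t0: 0b e5 fd 8f 59 75 b1 67
  t1: 0b b1 75 8f 59 75 e5 67
  t2: 59 59 75 75 e5 b1 67 67

RES = [ 0x59  0x59  0x75  0x75  0xe5  0xb1  0x67  0x67 ]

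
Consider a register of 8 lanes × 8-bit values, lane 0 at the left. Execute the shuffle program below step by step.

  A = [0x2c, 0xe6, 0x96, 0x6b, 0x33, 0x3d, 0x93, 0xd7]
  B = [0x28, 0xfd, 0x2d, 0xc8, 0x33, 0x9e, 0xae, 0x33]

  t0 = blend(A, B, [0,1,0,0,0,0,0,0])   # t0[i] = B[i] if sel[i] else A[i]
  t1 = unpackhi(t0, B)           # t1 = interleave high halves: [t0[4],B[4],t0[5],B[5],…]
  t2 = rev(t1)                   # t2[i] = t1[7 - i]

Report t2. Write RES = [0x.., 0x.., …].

RES = [ 0x33  0xd7  0xae  0x93  0x9e  0x3d  0x33  0x33 ]

  t0: 2c fd 96 6b 33 3d 93 d7
  t1: 33 33 3d 9e 93 ae d7 33
  t2: 33 d7 ae 93 9e 3d 33 33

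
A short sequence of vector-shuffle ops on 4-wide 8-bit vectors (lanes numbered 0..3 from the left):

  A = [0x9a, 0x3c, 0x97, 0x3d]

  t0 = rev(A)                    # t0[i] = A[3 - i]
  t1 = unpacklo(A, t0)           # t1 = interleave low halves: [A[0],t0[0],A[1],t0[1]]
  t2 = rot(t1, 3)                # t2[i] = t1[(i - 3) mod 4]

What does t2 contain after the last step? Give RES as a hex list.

RES = [ 0x3d  0x3c  0x97  0x9a ]

  t0: 3d 97 3c 9a
  t1: 9a 3d 3c 97
  t2: 3d 3c 97 9a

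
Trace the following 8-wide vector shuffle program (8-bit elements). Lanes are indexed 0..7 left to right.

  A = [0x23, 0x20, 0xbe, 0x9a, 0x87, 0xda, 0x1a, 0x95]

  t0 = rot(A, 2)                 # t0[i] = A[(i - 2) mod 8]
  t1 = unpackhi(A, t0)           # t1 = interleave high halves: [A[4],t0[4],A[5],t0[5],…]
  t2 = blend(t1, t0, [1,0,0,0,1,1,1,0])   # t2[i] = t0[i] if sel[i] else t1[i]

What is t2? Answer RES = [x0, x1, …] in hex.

RES = [ 0x1a  0xbe  0xda  0x9a  0xbe  0x9a  0x87  0xda ]

  t0: 1a 95 23 20 be 9a 87 da
  t1: 87 be da 9a 1a 87 95 da
  t2: 1a be da 9a be 9a 87 da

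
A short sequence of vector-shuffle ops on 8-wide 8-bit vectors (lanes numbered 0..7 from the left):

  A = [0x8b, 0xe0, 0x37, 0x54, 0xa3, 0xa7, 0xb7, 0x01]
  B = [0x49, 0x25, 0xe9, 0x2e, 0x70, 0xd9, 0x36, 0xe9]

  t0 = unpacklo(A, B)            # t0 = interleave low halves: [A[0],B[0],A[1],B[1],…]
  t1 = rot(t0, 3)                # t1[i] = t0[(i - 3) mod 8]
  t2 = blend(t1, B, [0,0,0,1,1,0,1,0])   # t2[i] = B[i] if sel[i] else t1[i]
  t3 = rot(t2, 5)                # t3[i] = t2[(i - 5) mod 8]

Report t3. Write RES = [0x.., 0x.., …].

RES = [ 0x2e  0x70  0xe0  0x36  0x37  0xe9  0x54  0x2e ]

t0 = [0x8b, 0x49, 0xe0, 0x25, 0x37, 0xe9, 0x54, 0x2e]
t1 = [0xe9, 0x54, 0x2e, 0x8b, 0x49, 0xe0, 0x25, 0x37]
t2 = [0xe9, 0x54, 0x2e, 0x2e, 0x70, 0xe0, 0x36, 0x37]
t3 = [0x2e, 0x70, 0xe0, 0x36, 0x37, 0xe9, 0x54, 0x2e]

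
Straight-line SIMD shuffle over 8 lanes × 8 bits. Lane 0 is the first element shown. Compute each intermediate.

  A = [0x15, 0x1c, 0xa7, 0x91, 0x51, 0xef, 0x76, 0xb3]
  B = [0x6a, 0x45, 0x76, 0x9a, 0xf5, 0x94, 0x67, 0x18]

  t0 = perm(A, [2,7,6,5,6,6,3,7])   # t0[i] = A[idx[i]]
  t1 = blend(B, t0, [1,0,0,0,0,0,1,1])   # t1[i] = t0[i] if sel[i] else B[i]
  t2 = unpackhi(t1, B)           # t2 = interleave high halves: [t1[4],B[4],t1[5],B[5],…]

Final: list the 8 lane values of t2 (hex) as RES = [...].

RES = [ 0xf5  0xf5  0x94  0x94  0x91  0x67  0xb3  0x18 ]

t0 = [0xa7, 0xb3, 0x76, 0xef, 0x76, 0x76, 0x91, 0xb3]
t1 = [0xa7, 0x45, 0x76, 0x9a, 0xf5, 0x94, 0x91, 0xb3]
t2 = [0xf5, 0xf5, 0x94, 0x94, 0x91, 0x67, 0xb3, 0x18]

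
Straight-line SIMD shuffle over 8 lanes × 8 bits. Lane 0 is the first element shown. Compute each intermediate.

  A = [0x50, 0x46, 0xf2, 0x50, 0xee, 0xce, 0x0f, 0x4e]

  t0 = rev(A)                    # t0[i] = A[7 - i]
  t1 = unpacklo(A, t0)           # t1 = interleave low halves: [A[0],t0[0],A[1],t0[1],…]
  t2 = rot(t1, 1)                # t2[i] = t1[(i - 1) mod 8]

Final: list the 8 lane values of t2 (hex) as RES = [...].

  t0: 4e 0f ce ee 50 f2 46 50
  t1: 50 4e 46 0f f2 ce 50 ee
  t2: ee 50 4e 46 0f f2 ce 50

RES = [ 0xee  0x50  0x4e  0x46  0x0f  0xf2  0xce  0x50 ]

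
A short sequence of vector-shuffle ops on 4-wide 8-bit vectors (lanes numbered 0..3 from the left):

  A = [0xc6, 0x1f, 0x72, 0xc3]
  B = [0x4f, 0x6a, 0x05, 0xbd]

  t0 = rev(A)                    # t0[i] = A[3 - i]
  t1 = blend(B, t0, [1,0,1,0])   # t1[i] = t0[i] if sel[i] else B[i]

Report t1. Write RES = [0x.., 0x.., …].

RES = [ 0xc3  0x6a  0x1f  0xbd ]

→ t0 |c3|72|1f|c6|
→ t1 |c3|6a|1f|bd|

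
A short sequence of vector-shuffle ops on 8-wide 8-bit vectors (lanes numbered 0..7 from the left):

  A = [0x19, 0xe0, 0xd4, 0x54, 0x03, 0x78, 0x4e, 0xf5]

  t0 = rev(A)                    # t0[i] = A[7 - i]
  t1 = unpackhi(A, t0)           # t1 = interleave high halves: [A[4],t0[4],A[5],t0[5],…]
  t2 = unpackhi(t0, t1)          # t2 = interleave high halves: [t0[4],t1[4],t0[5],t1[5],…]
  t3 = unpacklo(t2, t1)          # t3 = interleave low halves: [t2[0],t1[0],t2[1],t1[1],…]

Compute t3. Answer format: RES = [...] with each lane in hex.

  t0: f5 4e 78 03 54 d4 e0 19
  t1: 03 54 78 d4 4e e0 f5 19
  t2: 54 4e d4 e0 e0 f5 19 19
  t3: 54 03 4e 54 d4 78 e0 d4

RES = [0x54, 0x03, 0x4e, 0x54, 0xd4, 0x78, 0xe0, 0xd4]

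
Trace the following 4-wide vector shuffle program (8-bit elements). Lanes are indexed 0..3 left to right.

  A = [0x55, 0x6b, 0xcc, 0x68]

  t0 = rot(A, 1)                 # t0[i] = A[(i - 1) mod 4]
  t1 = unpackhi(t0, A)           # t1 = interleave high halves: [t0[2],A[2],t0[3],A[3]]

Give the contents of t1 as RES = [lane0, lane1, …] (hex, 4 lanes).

RES = [ 0x6b  0xcc  0xcc  0x68 ]

→ t0 |68|55|6b|cc|
→ t1 |6b|cc|cc|68|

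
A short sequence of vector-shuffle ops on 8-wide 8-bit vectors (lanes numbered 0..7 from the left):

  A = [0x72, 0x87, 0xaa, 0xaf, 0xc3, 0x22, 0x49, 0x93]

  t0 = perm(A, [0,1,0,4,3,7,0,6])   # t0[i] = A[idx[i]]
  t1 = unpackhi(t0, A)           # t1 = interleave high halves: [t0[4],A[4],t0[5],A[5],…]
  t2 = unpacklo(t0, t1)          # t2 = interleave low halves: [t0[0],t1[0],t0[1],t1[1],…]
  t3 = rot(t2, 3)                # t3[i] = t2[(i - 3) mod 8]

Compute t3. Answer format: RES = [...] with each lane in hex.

→ t0 |72|87|72|c3|af|93|72|49|
→ t1 |af|c3|93|22|72|49|49|93|
→ t2 |72|af|87|c3|72|93|c3|22|
→ t3 |93|c3|22|72|af|87|c3|72|

RES = [0x93, 0xc3, 0x22, 0x72, 0xaf, 0x87, 0xc3, 0x72]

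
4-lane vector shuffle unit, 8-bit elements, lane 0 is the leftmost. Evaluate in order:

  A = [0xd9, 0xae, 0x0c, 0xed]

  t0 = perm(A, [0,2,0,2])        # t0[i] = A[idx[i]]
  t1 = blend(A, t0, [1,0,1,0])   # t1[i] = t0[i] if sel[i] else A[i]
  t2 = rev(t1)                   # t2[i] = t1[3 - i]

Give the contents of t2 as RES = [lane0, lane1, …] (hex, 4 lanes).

RES = [ 0xed  0xd9  0xae  0xd9 ]

  t0: d9 0c d9 0c
  t1: d9 ae d9 ed
  t2: ed d9 ae d9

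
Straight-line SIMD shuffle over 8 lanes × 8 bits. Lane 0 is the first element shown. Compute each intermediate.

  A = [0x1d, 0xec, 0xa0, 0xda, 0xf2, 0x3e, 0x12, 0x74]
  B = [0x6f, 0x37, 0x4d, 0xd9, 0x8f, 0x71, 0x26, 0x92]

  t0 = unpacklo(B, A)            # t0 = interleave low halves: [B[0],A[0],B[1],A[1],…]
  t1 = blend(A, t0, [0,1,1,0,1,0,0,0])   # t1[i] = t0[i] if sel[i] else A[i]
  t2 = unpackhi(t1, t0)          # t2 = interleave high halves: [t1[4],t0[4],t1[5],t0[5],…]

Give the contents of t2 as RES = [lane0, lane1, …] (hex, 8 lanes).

RES = [0x4d, 0x4d, 0x3e, 0xa0, 0x12, 0xd9, 0x74, 0xda]

→ t0 |6f|1d|37|ec|4d|a0|d9|da|
→ t1 |1d|1d|37|da|4d|3e|12|74|
→ t2 |4d|4d|3e|a0|12|d9|74|da|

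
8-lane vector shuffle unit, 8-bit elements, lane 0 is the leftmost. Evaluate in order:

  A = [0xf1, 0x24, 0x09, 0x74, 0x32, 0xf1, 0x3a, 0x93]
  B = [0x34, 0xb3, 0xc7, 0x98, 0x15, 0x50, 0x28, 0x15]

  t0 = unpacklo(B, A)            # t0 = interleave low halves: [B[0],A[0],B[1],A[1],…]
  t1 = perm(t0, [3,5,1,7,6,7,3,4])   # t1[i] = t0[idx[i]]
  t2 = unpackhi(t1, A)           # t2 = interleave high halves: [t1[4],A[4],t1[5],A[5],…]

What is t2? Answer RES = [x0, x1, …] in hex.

t0 = [0x34, 0xf1, 0xb3, 0x24, 0xc7, 0x09, 0x98, 0x74]
t1 = [0x24, 0x09, 0xf1, 0x74, 0x98, 0x74, 0x24, 0xc7]
t2 = [0x98, 0x32, 0x74, 0xf1, 0x24, 0x3a, 0xc7, 0x93]

RES = [0x98, 0x32, 0x74, 0xf1, 0x24, 0x3a, 0xc7, 0x93]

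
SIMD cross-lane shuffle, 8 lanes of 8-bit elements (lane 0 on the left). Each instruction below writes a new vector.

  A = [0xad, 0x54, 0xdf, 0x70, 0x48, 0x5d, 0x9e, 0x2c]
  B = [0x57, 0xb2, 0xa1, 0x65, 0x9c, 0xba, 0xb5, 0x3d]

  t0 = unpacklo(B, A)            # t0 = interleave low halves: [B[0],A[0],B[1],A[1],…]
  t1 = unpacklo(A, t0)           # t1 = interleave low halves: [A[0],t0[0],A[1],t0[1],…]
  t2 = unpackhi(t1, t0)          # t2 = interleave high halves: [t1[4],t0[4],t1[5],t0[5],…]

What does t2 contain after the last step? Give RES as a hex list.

→ t0 |57|ad|b2|54|a1|df|65|70|
→ t1 |ad|57|54|ad|df|b2|70|54|
→ t2 |df|a1|b2|df|70|65|54|70|

RES = [0xdf, 0xa1, 0xb2, 0xdf, 0x70, 0x65, 0x54, 0x70]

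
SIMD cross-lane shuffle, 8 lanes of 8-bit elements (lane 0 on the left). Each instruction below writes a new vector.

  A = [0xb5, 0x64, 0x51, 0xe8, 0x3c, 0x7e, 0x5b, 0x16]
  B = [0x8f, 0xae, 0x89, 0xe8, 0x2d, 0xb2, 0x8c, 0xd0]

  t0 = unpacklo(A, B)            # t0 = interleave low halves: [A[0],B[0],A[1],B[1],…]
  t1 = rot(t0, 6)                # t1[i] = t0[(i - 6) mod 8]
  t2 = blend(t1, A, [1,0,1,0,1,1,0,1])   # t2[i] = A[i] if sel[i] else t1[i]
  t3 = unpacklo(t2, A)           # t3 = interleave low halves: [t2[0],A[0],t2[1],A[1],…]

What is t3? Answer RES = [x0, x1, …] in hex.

RES = [0xb5, 0xb5, 0xae, 0x64, 0x51, 0x51, 0x89, 0xe8]

t0 = [0xb5, 0x8f, 0x64, 0xae, 0x51, 0x89, 0xe8, 0xe8]
t1 = [0x64, 0xae, 0x51, 0x89, 0xe8, 0xe8, 0xb5, 0x8f]
t2 = [0xb5, 0xae, 0x51, 0x89, 0x3c, 0x7e, 0xb5, 0x16]
t3 = [0xb5, 0xb5, 0xae, 0x64, 0x51, 0x51, 0x89, 0xe8]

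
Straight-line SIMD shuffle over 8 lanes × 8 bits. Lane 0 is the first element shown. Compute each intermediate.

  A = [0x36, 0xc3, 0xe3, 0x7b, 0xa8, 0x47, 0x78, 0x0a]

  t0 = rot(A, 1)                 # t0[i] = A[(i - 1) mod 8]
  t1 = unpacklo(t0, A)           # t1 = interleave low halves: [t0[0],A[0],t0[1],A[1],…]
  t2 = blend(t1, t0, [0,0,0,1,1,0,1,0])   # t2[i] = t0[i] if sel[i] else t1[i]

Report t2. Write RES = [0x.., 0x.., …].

  t0: 0a 36 c3 e3 7b a8 47 78
  t1: 0a 36 36 c3 c3 e3 e3 7b
  t2: 0a 36 36 e3 7b e3 47 7b

RES = [ 0x0a  0x36  0x36  0xe3  0x7b  0xe3  0x47  0x7b ]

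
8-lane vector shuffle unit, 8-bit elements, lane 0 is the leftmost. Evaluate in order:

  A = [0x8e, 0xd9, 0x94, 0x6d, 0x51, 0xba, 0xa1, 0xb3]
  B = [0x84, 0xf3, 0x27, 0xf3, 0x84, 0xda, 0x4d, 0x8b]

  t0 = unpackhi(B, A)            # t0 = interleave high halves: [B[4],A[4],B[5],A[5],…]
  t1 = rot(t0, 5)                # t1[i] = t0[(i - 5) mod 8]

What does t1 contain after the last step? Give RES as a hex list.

RES = [ 0xba  0x4d  0xa1  0x8b  0xb3  0x84  0x51  0xda ]

  t0: 84 51 da ba 4d a1 8b b3
  t1: ba 4d a1 8b b3 84 51 da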